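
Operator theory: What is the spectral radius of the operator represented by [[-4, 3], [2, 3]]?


For a 2x2 matrix, eigenvalues satisfy lambda^2 - (trace)*lambda + det = 0
trace = -4 + 3 = -1
det = -4*3 - 3*2 = -18
discriminant = (-1)^2 - 4*(-18) = 73
spectral radius = max |eigenvalue| = 4.7720

4.7720


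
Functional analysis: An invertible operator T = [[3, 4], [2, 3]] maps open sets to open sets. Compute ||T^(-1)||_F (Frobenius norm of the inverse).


det(T) = 3*3 - 4*2 = 1
T^(-1) = (1/1) * [[3, -4], [-2, 3]] = [[3.0000, -4.0000], [-2.0000, 3.0000]]
||T^(-1)||_F^2 = 3.0000^2 + (-4.0000)^2 + (-2.0000)^2 + 3.0000^2 = 38.0000
||T^(-1)||_F = sqrt(38.0000) = 6.1644

6.1644


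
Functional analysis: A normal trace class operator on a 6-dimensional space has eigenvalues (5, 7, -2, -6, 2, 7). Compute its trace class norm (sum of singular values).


For a normal operator, singular values equal |eigenvalues|.
Trace norm = sum |lambda_i| = 5 + 7 + 2 + 6 + 2 + 7
= 29

29


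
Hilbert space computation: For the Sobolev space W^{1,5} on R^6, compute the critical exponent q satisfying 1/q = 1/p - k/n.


Using the Sobolev embedding formula: 1/q = 1/p - k/n
1/q = 1/5 - 1/6 = 1/30
q = 1/(1/30) = 30

30.0000


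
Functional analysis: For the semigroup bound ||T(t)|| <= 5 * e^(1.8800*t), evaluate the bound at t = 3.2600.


||T(3.2600)|| <= 5 * exp(1.8800 * 3.2600)
= 5 * exp(6.1288)
= 5 * 458.8852
= 2294.4258

2294.4258


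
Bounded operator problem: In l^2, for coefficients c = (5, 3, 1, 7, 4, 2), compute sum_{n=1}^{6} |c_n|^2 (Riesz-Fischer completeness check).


sum |c_n|^2 = 5^2 + 3^2 + 1^2 + 7^2 + 4^2 + 2^2
= 25 + 9 + 1 + 49 + 16 + 4
= 104

104


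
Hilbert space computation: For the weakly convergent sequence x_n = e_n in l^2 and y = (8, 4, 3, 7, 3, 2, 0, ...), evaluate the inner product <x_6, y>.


x_6 = e_6 is the standard basis vector with 1 in position 6.
<x_6, y> = y_6 = 2
As n -> infinity, <x_n, y> -> 0, confirming weak convergence of (x_n) to 0.

2


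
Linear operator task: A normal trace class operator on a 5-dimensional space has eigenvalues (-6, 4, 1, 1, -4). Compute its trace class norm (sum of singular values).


For a normal operator, singular values equal |eigenvalues|.
Trace norm = sum |lambda_i| = 6 + 4 + 1 + 1 + 4
= 16

16


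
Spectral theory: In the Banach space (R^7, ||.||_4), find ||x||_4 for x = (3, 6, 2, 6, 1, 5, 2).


The l^4 norm = (sum |x_i|^4)^(1/4)
Sum of 4th powers = 81 + 1296 + 16 + 1296 + 1 + 625 + 16 = 3331
||x||_4 = (3331)^(1/4) = 7.5970

7.5970


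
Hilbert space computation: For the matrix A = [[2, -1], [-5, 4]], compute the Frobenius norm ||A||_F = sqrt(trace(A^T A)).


||A||_F^2 = sum a_ij^2
= 2^2 + (-1)^2 + (-5)^2 + 4^2
= 4 + 1 + 25 + 16 = 46
||A||_F = sqrt(46) = 6.7823

6.7823


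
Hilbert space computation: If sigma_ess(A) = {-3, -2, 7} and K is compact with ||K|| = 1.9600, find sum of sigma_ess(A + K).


By Weyl's theorem, the essential spectrum is invariant under compact perturbations.
sigma_ess(A + K) = sigma_ess(A) = {-3, -2, 7}
Sum = -3 + -2 + 7 = 2

2


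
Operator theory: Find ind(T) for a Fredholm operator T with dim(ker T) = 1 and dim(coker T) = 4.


The Fredholm index is defined as ind(T) = dim(ker T) - dim(coker T)
= 1 - 4
= -3

-3


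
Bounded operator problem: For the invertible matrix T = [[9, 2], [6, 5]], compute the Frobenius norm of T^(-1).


det(T) = 9*5 - 2*6 = 33
T^(-1) = (1/33) * [[5, -2], [-6, 9]] = [[0.1515, -0.0606], [-0.1818, 0.2727]]
||T^(-1)||_F^2 = 0.1515^2 + (-0.0606)^2 + (-0.1818)^2 + 0.2727^2 = 0.1341
||T^(-1)||_F = sqrt(0.1341) = 0.3662

0.3662


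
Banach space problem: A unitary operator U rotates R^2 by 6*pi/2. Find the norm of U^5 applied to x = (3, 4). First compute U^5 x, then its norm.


U is a rotation by theta = 6*pi/2
U^5 = rotation by 5*theta = 30*pi/2 = 2*pi/2 (mod 2*pi)
cos(2*pi/2) = -1.0000, sin(2*pi/2) = 0.0000
U^5 x = (-1.0000 * 3 - 0.0000 * 4, 0.0000 * 3 + -1.0000 * 4)
= (-3.0000, -4.0000)
||U^5 x|| = sqrt((-3.0000)^2 + (-4.0000)^2) = sqrt(25.0000) = 5.0000

5.0000


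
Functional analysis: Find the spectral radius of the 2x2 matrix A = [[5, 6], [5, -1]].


For a 2x2 matrix, eigenvalues satisfy lambda^2 - (trace)*lambda + det = 0
trace = 5 + -1 = 4
det = 5*-1 - 6*5 = -35
discriminant = 4^2 - 4*(-35) = 156
spectral radius = max |eigenvalue| = 8.2450

8.2450


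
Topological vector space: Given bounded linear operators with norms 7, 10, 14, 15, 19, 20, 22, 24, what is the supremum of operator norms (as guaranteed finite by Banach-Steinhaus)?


By the Uniform Boundedness Principle, the supremum of norms is finite.
sup_k ||T_k|| = max(7, 10, 14, 15, 19, 20, 22, 24) = 24

24


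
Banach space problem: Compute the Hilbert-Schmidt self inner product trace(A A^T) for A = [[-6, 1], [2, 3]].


trace(A * A^T) = sum of squares of all entries
= (-6)^2 + 1^2 + 2^2 + 3^2
= 36 + 1 + 4 + 9
= 50

50


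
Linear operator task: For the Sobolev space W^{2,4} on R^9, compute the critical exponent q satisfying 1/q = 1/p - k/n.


Using the Sobolev embedding formula: 1/q = 1/p - k/n
1/q = 1/4 - 2/9 = 1/36
q = 1/(1/36) = 36

36.0000


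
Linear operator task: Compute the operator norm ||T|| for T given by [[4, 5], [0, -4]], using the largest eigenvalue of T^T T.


A^T A = [[16, 20], [20, 41]]
trace(A^T A) = 57, det(A^T A) = 256
discriminant = 57^2 - 4*256 = 2225
Largest eigenvalue of A^T A = (trace + sqrt(disc))/2 = 52.0850
||T|| = sqrt(52.0850) = 7.2170

7.2170


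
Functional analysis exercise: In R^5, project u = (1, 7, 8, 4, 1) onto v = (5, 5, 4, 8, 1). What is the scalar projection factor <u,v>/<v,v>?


Computing <u,v> = 1*5 + 7*5 + 8*4 + 4*8 + 1*1 = 105
Computing <v,v> = 5^2 + 5^2 + 4^2 + 8^2 + 1^2 = 131
Projection coefficient = 105/131 = 0.8015

0.8015


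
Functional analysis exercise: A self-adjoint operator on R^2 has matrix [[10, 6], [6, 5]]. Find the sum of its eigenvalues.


For a self-adjoint (symmetric) matrix, the eigenvalues are real.
The sum of eigenvalues equals the trace of the matrix.
trace = 10 + 5 = 15

15


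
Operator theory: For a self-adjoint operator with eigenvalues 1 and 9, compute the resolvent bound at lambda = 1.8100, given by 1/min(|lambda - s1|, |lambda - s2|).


dist(1.8100, {1, 9}) = min(|1.8100 - 1|, |1.8100 - 9|)
= min(0.8100, 7.1900) = 0.8100
Resolvent bound = 1/0.8100 = 1.2346

1.2346


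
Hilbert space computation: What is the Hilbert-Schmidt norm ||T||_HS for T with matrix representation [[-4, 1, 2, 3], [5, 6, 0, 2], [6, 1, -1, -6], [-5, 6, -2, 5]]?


The Hilbert-Schmidt norm is sqrt(sum of squares of all entries).
Sum of squares = (-4)^2 + 1^2 + 2^2 + 3^2 + 5^2 + 6^2 + 0^2 + 2^2 + 6^2 + 1^2 + (-1)^2 + (-6)^2 + (-5)^2 + 6^2 + (-2)^2 + 5^2
= 16 + 1 + 4 + 9 + 25 + 36 + 0 + 4 + 36 + 1 + 1 + 36 + 25 + 36 + 4 + 25 = 259
||T||_HS = sqrt(259) = 16.0935

16.0935


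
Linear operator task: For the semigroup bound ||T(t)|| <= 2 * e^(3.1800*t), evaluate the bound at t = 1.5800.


||T(1.5800)|| <= 2 * exp(3.1800 * 1.5800)
= 2 * exp(5.0244)
= 2 * 152.0790
= 304.1580

304.1580


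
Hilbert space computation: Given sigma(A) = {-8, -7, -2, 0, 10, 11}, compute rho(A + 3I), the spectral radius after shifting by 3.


Spectrum of A + 3I = {-5, -4, 1, 3, 13, 14}
Spectral radius = max |lambda| over the shifted spectrum
= max(5, 4, 1, 3, 13, 14) = 14

14


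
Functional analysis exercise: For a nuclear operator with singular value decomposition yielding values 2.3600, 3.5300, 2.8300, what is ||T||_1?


The nuclear norm is the sum of all singular values.
||T||_1 = 2.3600 + 3.5300 + 2.8300
= 8.7200

8.7200


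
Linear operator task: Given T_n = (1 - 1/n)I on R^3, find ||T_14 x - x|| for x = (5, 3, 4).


T_14 x - x = (1 - 1/14)x - x = -x/14
||x|| = sqrt(50) = 7.0711
||T_14 x - x|| = ||x||/14 = 7.0711/14 = 0.5051

0.5051


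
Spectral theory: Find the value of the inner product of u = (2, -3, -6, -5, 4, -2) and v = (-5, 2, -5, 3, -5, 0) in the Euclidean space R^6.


Computing the standard inner product <u, v> = sum u_i * v_i
= 2*-5 + -3*2 + -6*-5 + -5*3 + 4*-5 + -2*0
= -10 + -6 + 30 + -15 + -20 + 0
= -21

-21


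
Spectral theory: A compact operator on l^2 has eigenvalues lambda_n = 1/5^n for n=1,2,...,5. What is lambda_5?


The eigenvalue formula gives lambda_5 = 1/5^5
= 1/3125
= 3.2000e-04

3.2000e-04


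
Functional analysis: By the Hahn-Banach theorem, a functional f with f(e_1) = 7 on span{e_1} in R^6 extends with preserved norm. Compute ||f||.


The norm of f is given by ||f|| = sup_{||x||=1} |f(x)|.
On span{e_1}, ||e_1|| = 1, so ||f|| = |f(e_1)| / ||e_1||
= |7| / 1 = 7.0000

7.0000


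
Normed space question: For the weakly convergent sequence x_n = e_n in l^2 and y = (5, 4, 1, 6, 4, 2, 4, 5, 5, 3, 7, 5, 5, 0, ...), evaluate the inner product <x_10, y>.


x_10 = e_10 is the standard basis vector with 1 in position 10.
<x_10, y> = y_10 = 3
As n -> infinity, <x_n, y> -> 0, confirming weak convergence of (x_n) to 0.

3


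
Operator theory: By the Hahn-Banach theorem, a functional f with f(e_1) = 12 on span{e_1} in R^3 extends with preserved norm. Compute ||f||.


The norm of f is given by ||f|| = sup_{||x||=1} |f(x)|.
On span{e_1}, ||e_1|| = 1, so ||f|| = |f(e_1)| / ||e_1||
= |12| / 1 = 12.0000

12.0000


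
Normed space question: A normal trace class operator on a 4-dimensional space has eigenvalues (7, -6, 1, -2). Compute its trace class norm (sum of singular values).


For a normal operator, singular values equal |eigenvalues|.
Trace norm = sum |lambda_i| = 7 + 6 + 1 + 2
= 16

16


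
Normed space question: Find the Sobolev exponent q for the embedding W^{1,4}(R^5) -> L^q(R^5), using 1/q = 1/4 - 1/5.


Using the Sobolev embedding formula: 1/q = 1/p - k/n
1/q = 1/4 - 1/5 = 1/20
q = 1/(1/20) = 20

20.0000


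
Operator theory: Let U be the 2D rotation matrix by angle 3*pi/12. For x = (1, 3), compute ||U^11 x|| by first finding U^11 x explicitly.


U is a rotation by theta = 3*pi/12
U^11 = rotation by 11*theta = 33*pi/12 = 9*pi/12 (mod 2*pi)
cos(9*pi/12) = -0.7071, sin(9*pi/12) = 0.7071
U^11 x = (-0.7071 * 1 - 0.7071 * 3, 0.7071 * 1 + -0.7071 * 3)
= (-2.8284, -1.4142)
||U^11 x|| = sqrt((-2.8284)^2 + (-1.4142)^2) = sqrt(10.0000) = 3.1623

3.1623


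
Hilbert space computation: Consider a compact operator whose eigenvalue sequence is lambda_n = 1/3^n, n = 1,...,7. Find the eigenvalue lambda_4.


The eigenvalue formula gives lambda_4 = 1/3^4
= 1/81
= 0.0123

0.0123


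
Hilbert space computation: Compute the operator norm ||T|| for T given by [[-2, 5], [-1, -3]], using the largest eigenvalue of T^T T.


A^T A = [[5, -7], [-7, 34]]
trace(A^T A) = 39, det(A^T A) = 121
discriminant = 39^2 - 4*121 = 1037
Largest eigenvalue of A^T A = (trace + sqrt(disc))/2 = 35.6012
||T|| = sqrt(35.6012) = 5.9667

5.9667


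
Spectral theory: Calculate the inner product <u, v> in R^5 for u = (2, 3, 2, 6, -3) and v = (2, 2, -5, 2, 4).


Computing the standard inner product <u, v> = sum u_i * v_i
= 2*2 + 3*2 + 2*-5 + 6*2 + -3*4
= 4 + 6 + -10 + 12 + -12
= 0

0


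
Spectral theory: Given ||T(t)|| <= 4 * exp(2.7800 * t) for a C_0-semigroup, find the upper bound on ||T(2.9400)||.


||T(2.9400)|| <= 4 * exp(2.7800 * 2.9400)
= 4 * exp(8.1732)
= 4 * 3544.6688
= 14178.6751

14178.6751


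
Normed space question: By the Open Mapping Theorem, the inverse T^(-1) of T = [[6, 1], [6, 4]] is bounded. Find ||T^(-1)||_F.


det(T) = 6*4 - 1*6 = 18
T^(-1) = (1/18) * [[4, -1], [-6, 6]] = [[0.2222, -0.0556], [-0.3333, 0.3333]]
||T^(-1)||_F^2 = 0.2222^2 + (-0.0556)^2 + (-0.3333)^2 + 0.3333^2 = 0.2747
||T^(-1)||_F = sqrt(0.2747) = 0.5241

0.5241


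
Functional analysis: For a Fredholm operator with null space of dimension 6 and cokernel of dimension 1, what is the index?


The Fredholm index is defined as ind(T) = dim(ker T) - dim(coker T)
= 6 - 1
= 5

5


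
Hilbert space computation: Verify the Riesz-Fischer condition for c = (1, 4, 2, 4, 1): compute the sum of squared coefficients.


sum |c_n|^2 = 1^2 + 4^2 + 2^2 + 4^2 + 1^2
= 1 + 16 + 4 + 16 + 1
= 38

38


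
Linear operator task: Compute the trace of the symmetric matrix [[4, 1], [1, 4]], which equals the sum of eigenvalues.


For a self-adjoint (symmetric) matrix, the eigenvalues are real.
The sum of eigenvalues equals the trace of the matrix.
trace = 4 + 4 = 8

8


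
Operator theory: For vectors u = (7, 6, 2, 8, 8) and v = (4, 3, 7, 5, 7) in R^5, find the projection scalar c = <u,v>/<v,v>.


Computing <u,v> = 7*4 + 6*3 + 2*7 + 8*5 + 8*7 = 156
Computing <v,v> = 4^2 + 3^2 + 7^2 + 5^2 + 7^2 = 148
Projection coefficient = 156/148 = 1.0541

1.0541


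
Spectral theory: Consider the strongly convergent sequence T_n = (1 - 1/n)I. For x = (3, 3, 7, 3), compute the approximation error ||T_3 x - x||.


T_3 x - x = (1 - 1/3)x - x = -x/3
||x|| = sqrt(76) = 8.7178
||T_3 x - x|| = ||x||/3 = 8.7178/3 = 2.9059

2.9059


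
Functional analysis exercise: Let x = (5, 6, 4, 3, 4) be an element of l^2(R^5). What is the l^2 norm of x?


The l^2 norm = (sum |x_i|^2)^(1/2)
Sum of 2th powers = 25 + 36 + 16 + 9 + 16 = 102
||x||_2 = (102)^(1/2) = 10.0995

10.0995


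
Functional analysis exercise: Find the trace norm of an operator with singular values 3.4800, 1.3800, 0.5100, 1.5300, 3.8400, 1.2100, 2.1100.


The nuclear norm is the sum of all singular values.
||T||_1 = 3.4800 + 1.3800 + 0.5100 + 1.5300 + 3.8400 + 1.2100 + 2.1100
= 14.0600

14.0600


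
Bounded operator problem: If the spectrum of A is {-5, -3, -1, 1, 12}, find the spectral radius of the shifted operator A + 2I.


Spectrum of A + 2I = {-3, -1, 1, 3, 14}
Spectral radius = max |lambda| over the shifted spectrum
= max(3, 1, 1, 3, 14) = 14

14


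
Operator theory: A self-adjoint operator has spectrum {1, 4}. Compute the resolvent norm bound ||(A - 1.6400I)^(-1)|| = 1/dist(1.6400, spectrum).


dist(1.6400, {1, 4}) = min(|1.6400 - 1|, |1.6400 - 4|)
= min(0.6400, 2.3600) = 0.6400
Resolvent bound = 1/0.6400 = 1.5625

1.5625


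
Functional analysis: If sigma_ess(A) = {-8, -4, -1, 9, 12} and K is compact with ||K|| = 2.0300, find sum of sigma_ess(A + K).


By Weyl's theorem, the essential spectrum is invariant under compact perturbations.
sigma_ess(A + K) = sigma_ess(A) = {-8, -4, -1, 9, 12}
Sum = -8 + -4 + -1 + 9 + 12 = 8

8


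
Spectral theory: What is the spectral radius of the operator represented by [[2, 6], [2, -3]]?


For a 2x2 matrix, eigenvalues satisfy lambda^2 - (trace)*lambda + det = 0
trace = 2 + -3 = -1
det = 2*-3 - 6*2 = -18
discriminant = (-1)^2 - 4*(-18) = 73
spectral radius = max |eigenvalue| = 4.7720

4.7720


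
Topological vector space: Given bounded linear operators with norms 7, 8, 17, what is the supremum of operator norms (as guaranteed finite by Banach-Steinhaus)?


By the Uniform Boundedness Principle, the supremum of norms is finite.
sup_k ||T_k|| = max(7, 8, 17) = 17

17


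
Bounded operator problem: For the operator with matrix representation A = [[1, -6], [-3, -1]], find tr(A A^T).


trace(A * A^T) = sum of squares of all entries
= 1^2 + (-6)^2 + (-3)^2 + (-1)^2
= 1 + 36 + 9 + 1
= 47

47


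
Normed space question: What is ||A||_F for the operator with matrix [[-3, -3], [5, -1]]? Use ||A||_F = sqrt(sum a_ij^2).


||A||_F^2 = sum a_ij^2
= (-3)^2 + (-3)^2 + 5^2 + (-1)^2
= 9 + 9 + 25 + 1 = 44
||A||_F = sqrt(44) = 6.6332

6.6332


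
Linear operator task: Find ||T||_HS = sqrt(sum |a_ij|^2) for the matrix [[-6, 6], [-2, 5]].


The Hilbert-Schmidt norm is sqrt(sum of squares of all entries).
Sum of squares = (-6)^2 + 6^2 + (-2)^2 + 5^2
= 36 + 36 + 4 + 25 = 101
||T||_HS = sqrt(101) = 10.0499

10.0499


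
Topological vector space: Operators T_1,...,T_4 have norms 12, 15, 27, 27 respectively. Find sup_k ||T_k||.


By the Uniform Boundedness Principle, the supremum of norms is finite.
sup_k ||T_k|| = max(12, 15, 27, 27) = 27

27


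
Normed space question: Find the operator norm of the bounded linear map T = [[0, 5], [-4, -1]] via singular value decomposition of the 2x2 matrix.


A^T A = [[16, 4], [4, 26]]
trace(A^T A) = 42, det(A^T A) = 400
discriminant = 42^2 - 4*400 = 164
Largest eigenvalue of A^T A = (trace + sqrt(disc))/2 = 27.4031
||T|| = sqrt(27.4031) = 5.2348

5.2348


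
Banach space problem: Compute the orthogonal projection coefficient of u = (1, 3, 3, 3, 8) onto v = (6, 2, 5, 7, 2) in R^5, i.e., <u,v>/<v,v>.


Computing <u,v> = 1*6 + 3*2 + 3*5 + 3*7 + 8*2 = 64
Computing <v,v> = 6^2 + 2^2 + 5^2 + 7^2 + 2^2 = 118
Projection coefficient = 64/118 = 0.5424

0.5424


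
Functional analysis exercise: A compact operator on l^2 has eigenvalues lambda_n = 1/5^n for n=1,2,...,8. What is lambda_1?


The eigenvalue formula gives lambda_1 = 1/5^1
= 1/5
= 0.2000

0.2000


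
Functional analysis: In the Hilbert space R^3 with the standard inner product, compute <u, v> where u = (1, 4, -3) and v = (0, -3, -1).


Computing the standard inner product <u, v> = sum u_i * v_i
= 1*0 + 4*-3 + -3*-1
= 0 + -12 + 3
= -9

-9


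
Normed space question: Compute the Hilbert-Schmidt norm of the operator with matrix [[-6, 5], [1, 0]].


The Hilbert-Schmidt norm is sqrt(sum of squares of all entries).
Sum of squares = (-6)^2 + 5^2 + 1^2 + 0^2
= 36 + 25 + 1 + 0 = 62
||T||_HS = sqrt(62) = 7.8740

7.8740


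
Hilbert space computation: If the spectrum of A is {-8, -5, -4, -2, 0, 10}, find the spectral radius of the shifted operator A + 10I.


Spectrum of A + 10I = {2, 5, 6, 8, 10, 20}
Spectral radius = max |lambda| over the shifted spectrum
= max(2, 5, 6, 8, 10, 20) = 20

20


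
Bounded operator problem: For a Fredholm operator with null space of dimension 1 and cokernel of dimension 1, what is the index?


The Fredholm index is defined as ind(T) = dim(ker T) - dim(coker T)
= 1 - 1
= 0

0


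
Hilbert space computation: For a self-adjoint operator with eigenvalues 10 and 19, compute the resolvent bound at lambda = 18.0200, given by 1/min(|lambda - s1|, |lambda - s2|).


dist(18.0200, {10, 19}) = min(|18.0200 - 10|, |18.0200 - 19|)
= min(8.0200, 0.9800) = 0.9800
Resolvent bound = 1/0.9800 = 1.0204

1.0204


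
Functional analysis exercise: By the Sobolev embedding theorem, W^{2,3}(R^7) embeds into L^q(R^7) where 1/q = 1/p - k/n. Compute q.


Using the Sobolev embedding formula: 1/q = 1/p - k/n
1/q = 1/3 - 2/7 = 1/21
q = 1/(1/21) = 21

21.0000


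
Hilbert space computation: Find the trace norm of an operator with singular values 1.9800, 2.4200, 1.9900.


The nuclear norm is the sum of all singular values.
||T||_1 = 1.9800 + 2.4200 + 1.9900
= 6.3900

6.3900


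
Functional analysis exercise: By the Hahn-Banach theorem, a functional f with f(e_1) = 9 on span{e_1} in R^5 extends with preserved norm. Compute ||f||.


The norm of f is given by ||f|| = sup_{||x||=1} |f(x)|.
On span{e_1}, ||e_1|| = 1, so ||f|| = |f(e_1)| / ||e_1||
= |9| / 1 = 9.0000

9.0000


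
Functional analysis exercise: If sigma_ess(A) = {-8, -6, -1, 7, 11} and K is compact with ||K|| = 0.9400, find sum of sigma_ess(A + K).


By Weyl's theorem, the essential spectrum is invariant under compact perturbations.
sigma_ess(A + K) = sigma_ess(A) = {-8, -6, -1, 7, 11}
Sum = -8 + -6 + -1 + 7 + 11 = 3

3


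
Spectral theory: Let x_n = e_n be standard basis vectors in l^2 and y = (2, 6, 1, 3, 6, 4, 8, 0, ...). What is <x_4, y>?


x_4 = e_4 is the standard basis vector with 1 in position 4.
<x_4, y> = y_4 = 3
As n -> infinity, <x_n, y> -> 0, confirming weak convergence of (x_n) to 0.

3


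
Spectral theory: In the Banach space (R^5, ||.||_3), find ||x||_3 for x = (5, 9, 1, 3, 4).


The l^3 norm = (sum |x_i|^3)^(1/3)
Sum of 3th powers = 125 + 729 + 1 + 27 + 64 = 946
||x||_3 = (946)^(1/3) = 9.8167

9.8167


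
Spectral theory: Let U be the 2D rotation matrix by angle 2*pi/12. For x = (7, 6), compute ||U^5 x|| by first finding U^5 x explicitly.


U is a rotation by theta = 2*pi/12
U^5 = rotation by 5*theta = 10*pi/12
cos(10*pi/12) = -0.8660, sin(10*pi/12) = 0.5000
U^5 x = (-0.8660 * 7 - 0.5000 * 6, 0.5000 * 7 + -0.8660 * 6)
= (-9.0622, -1.6962)
||U^5 x|| = sqrt((-9.0622)^2 + (-1.6962)^2) = sqrt(85.0000) = 9.2195

9.2195


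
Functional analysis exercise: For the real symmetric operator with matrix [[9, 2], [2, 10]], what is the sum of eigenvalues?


For a self-adjoint (symmetric) matrix, the eigenvalues are real.
The sum of eigenvalues equals the trace of the matrix.
trace = 9 + 10 = 19

19


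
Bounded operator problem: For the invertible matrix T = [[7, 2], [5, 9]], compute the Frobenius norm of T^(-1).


det(T) = 7*9 - 2*5 = 53
T^(-1) = (1/53) * [[9, -2], [-5, 7]] = [[0.1698, -0.0377], [-0.0943, 0.1321]]
||T^(-1)||_F^2 = 0.1698^2 + (-0.0377)^2 + (-0.0943)^2 + 0.1321^2 = 0.0566
||T^(-1)||_F = sqrt(0.0566) = 0.2379

0.2379


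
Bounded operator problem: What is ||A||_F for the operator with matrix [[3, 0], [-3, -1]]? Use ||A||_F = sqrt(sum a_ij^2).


||A||_F^2 = sum a_ij^2
= 3^2 + 0^2 + (-3)^2 + (-1)^2
= 9 + 0 + 9 + 1 = 19
||A||_F = sqrt(19) = 4.3589

4.3589


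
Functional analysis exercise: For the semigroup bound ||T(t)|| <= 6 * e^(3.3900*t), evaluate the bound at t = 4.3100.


||T(4.3100)|| <= 6 * exp(3.3900 * 4.3100)
= 6 * exp(14.6109)
= 6 * 2.2153e+06
= 1.3292e+07

1.3292e+07


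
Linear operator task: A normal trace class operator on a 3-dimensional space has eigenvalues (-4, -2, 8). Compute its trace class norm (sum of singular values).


For a normal operator, singular values equal |eigenvalues|.
Trace norm = sum |lambda_i| = 4 + 2 + 8
= 14

14


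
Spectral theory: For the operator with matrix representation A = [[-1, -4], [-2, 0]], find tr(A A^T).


trace(A * A^T) = sum of squares of all entries
= (-1)^2 + (-4)^2 + (-2)^2 + 0^2
= 1 + 16 + 4 + 0
= 21

21


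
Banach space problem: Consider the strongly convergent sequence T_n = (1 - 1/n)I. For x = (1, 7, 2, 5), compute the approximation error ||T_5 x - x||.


T_5 x - x = (1 - 1/5)x - x = -x/5
||x|| = sqrt(79) = 8.8882
||T_5 x - x|| = ||x||/5 = 8.8882/5 = 1.7776

1.7776


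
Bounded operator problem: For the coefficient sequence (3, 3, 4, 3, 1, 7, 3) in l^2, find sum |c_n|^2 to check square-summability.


sum |c_n|^2 = 3^2 + 3^2 + 4^2 + 3^2 + 1^2 + 7^2 + 3^2
= 9 + 9 + 16 + 9 + 1 + 49 + 9
= 102

102


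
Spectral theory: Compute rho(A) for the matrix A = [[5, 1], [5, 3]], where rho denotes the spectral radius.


For a 2x2 matrix, eigenvalues satisfy lambda^2 - (trace)*lambda + det = 0
trace = 5 + 3 = 8
det = 5*3 - 1*5 = 10
discriminant = 8^2 - 4*(10) = 24
spectral radius = max |eigenvalue| = 6.4495

6.4495


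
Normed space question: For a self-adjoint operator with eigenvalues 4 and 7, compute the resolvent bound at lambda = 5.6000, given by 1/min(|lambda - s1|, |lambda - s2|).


dist(5.6000, {4, 7}) = min(|5.6000 - 4|, |5.6000 - 7|)
= min(1.6000, 1.4000) = 1.4000
Resolvent bound = 1/1.4000 = 0.7143

0.7143


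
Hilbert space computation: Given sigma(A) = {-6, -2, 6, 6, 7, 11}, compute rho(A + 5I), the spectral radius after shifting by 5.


Spectrum of A + 5I = {-1, 3, 11, 11, 12, 16}
Spectral radius = max |lambda| over the shifted spectrum
= max(1, 3, 11, 11, 12, 16) = 16

16


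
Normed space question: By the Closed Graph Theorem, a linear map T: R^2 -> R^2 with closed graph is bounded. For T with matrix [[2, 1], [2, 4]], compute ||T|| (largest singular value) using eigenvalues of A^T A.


A^T A = [[8, 10], [10, 17]]
trace(A^T A) = 25, det(A^T A) = 36
discriminant = 25^2 - 4*36 = 481
Largest eigenvalue of A^T A = (trace + sqrt(disc))/2 = 23.4659
||T|| = sqrt(23.4659) = 4.8442

4.8442


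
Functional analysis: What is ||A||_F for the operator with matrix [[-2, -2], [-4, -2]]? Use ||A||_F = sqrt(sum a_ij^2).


||A||_F^2 = sum a_ij^2
= (-2)^2 + (-2)^2 + (-4)^2 + (-2)^2
= 4 + 4 + 16 + 4 = 28
||A||_F = sqrt(28) = 5.2915

5.2915


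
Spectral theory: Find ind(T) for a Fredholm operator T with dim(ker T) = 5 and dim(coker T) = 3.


The Fredholm index is defined as ind(T) = dim(ker T) - dim(coker T)
= 5 - 3
= 2

2


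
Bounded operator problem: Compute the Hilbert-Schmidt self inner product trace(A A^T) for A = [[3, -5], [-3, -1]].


trace(A * A^T) = sum of squares of all entries
= 3^2 + (-5)^2 + (-3)^2 + (-1)^2
= 9 + 25 + 9 + 1
= 44

44


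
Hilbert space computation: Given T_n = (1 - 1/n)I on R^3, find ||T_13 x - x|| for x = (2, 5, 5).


T_13 x - x = (1 - 1/13)x - x = -x/13
||x|| = sqrt(54) = 7.3485
||T_13 x - x|| = ||x||/13 = 7.3485/13 = 0.5653

0.5653


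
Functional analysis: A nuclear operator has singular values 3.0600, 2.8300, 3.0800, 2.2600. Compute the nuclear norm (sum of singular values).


The nuclear norm is the sum of all singular values.
||T||_1 = 3.0600 + 2.8300 + 3.0800 + 2.2600
= 11.2300

11.2300


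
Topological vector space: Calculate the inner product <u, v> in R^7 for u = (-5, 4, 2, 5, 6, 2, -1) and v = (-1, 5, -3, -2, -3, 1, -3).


Computing the standard inner product <u, v> = sum u_i * v_i
= -5*-1 + 4*5 + 2*-3 + 5*-2 + 6*-3 + 2*1 + -1*-3
= 5 + 20 + -6 + -10 + -18 + 2 + 3
= -4

-4


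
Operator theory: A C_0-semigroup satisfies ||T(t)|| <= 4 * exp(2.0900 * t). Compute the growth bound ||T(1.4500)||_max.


||T(1.4500)|| <= 4 * exp(2.0900 * 1.4500)
= 4 * exp(3.0305)
= 4 * 20.7076
= 82.8303

82.8303


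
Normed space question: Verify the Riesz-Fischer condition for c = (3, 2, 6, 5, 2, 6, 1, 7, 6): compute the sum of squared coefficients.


sum |c_n|^2 = 3^2 + 2^2 + 6^2 + 5^2 + 2^2 + 6^2 + 1^2 + 7^2 + 6^2
= 9 + 4 + 36 + 25 + 4 + 36 + 1 + 49 + 36
= 200

200


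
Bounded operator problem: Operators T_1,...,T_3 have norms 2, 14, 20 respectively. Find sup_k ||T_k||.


By the Uniform Boundedness Principle, the supremum of norms is finite.
sup_k ||T_k|| = max(2, 14, 20) = 20

20


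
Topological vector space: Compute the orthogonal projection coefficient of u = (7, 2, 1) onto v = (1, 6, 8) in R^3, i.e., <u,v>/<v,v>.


Computing <u,v> = 7*1 + 2*6 + 1*8 = 27
Computing <v,v> = 1^2 + 6^2 + 8^2 = 101
Projection coefficient = 27/101 = 0.2673

0.2673


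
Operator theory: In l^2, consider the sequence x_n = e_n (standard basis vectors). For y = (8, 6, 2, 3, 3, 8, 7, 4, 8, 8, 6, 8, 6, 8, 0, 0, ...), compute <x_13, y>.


x_13 = e_13 is the standard basis vector with 1 in position 13.
<x_13, y> = y_13 = 6
As n -> infinity, <x_n, y> -> 0, confirming weak convergence of (x_n) to 0.

6


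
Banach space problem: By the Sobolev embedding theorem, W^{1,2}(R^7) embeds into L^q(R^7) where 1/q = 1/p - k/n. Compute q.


Using the Sobolev embedding formula: 1/q = 1/p - k/n
1/q = 1/2 - 1/7 = 5/14
q = 1/(5/14) = 14/5 = 2.8000

2.8000


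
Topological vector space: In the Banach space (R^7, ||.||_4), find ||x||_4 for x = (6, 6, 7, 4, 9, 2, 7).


The l^4 norm = (sum |x_i|^4)^(1/4)
Sum of 4th powers = 1296 + 1296 + 2401 + 256 + 6561 + 16 + 2401 = 14227
||x||_4 = (14227)^(1/4) = 10.9214

10.9214


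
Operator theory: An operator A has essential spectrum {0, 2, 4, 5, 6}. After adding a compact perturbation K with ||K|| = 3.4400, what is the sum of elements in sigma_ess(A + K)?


By Weyl's theorem, the essential spectrum is invariant under compact perturbations.
sigma_ess(A + K) = sigma_ess(A) = {0, 2, 4, 5, 6}
Sum = 0 + 2 + 4 + 5 + 6 = 17

17


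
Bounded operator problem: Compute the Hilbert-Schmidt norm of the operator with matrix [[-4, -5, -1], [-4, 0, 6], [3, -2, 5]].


The Hilbert-Schmidt norm is sqrt(sum of squares of all entries).
Sum of squares = (-4)^2 + (-5)^2 + (-1)^2 + (-4)^2 + 0^2 + 6^2 + 3^2 + (-2)^2 + 5^2
= 16 + 25 + 1 + 16 + 0 + 36 + 9 + 4 + 25 = 132
||T||_HS = sqrt(132) = 11.4891

11.4891


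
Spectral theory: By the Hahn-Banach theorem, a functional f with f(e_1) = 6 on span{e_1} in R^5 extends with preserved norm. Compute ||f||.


The norm of f is given by ||f|| = sup_{||x||=1} |f(x)|.
On span{e_1}, ||e_1|| = 1, so ||f|| = |f(e_1)| / ||e_1||
= |6| / 1 = 6.0000

6.0000


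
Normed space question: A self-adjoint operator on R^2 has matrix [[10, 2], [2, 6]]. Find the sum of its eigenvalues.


For a self-adjoint (symmetric) matrix, the eigenvalues are real.
The sum of eigenvalues equals the trace of the matrix.
trace = 10 + 6 = 16

16


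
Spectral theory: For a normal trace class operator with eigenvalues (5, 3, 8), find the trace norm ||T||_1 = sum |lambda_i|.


For a normal operator, singular values equal |eigenvalues|.
Trace norm = sum |lambda_i| = 5 + 3 + 8
= 16

16


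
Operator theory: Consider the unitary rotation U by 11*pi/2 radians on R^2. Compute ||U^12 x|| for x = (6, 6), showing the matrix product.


U is a rotation by theta = 11*pi/2
U^12 = rotation by 12*theta = 132*pi/2 = 0*pi/2 (mod 2*pi)
cos(0*pi/2) = 1.0000, sin(0*pi/2) = 0.0000
U^12 x = (1.0000 * 6 - 0.0000 * 6, 0.0000 * 6 + 1.0000 * 6)
= (6.0000, 6.0000)
||U^12 x|| = sqrt(6.0000^2 + 6.0000^2) = sqrt(72.0000) = 8.4853

8.4853


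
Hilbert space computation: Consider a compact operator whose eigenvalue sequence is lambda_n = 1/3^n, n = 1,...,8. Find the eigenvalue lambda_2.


The eigenvalue formula gives lambda_2 = 1/3^2
= 1/9
= 0.1111

0.1111


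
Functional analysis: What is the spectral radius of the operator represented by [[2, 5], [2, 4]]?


For a 2x2 matrix, eigenvalues satisfy lambda^2 - (trace)*lambda + det = 0
trace = 2 + 4 = 6
det = 2*4 - 5*2 = -2
discriminant = 6^2 - 4*(-2) = 44
spectral radius = max |eigenvalue| = 6.3166

6.3166


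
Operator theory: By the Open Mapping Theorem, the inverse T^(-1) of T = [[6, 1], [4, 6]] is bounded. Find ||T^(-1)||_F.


det(T) = 6*6 - 1*4 = 32
T^(-1) = (1/32) * [[6, -1], [-4, 6]] = [[0.1875, -0.0312], [-0.1250, 0.1875]]
||T^(-1)||_F^2 = 0.1875^2 + (-0.0312)^2 + (-0.1250)^2 + 0.1875^2 = 0.0869
||T^(-1)||_F = sqrt(0.0869) = 0.2948

0.2948


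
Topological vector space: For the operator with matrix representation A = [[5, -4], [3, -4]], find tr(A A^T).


trace(A * A^T) = sum of squares of all entries
= 5^2 + (-4)^2 + 3^2 + (-4)^2
= 25 + 16 + 9 + 16
= 66

66


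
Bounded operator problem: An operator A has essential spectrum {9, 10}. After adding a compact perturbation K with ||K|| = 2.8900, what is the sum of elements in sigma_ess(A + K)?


By Weyl's theorem, the essential spectrum is invariant under compact perturbations.
sigma_ess(A + K) = sigma_ess(A) = {9, 10}
Sum = 9 + 10 = 19

19


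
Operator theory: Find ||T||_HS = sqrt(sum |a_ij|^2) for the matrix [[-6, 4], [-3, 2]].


The Hilbert-Schmidt norm is sqrt(sum of squares of all entries).
Sum of squares = (-6)^2 + 4^2 + (-3)^2 + 2^2
= 36 + 16 + 9 + 4 = 65
||T||_HS = sqrt(65) = 8.0623

8.0623


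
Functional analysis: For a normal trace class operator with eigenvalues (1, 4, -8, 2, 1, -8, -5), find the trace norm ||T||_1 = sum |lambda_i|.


For a normal operator, singular values equal |eigenvalues|.
Trace norm = sum |lambda_i| = 1 + 4 + 8 + 2 + 1 + 8 + 5
= 29

29


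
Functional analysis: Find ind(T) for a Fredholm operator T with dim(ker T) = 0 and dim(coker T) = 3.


The Fredholm index is defined as ind(T) = dim(ker T) - dim(coker T)
= 0 - 3
= -3

-3


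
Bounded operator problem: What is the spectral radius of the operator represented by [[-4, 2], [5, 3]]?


For a 2x2 matrix, eigenvalues satisfy lambda^2 - (trace)*lambda + det = 0
trace = -4 + 3 = -1
det = -4*3 - 2*5 = -22
discriminant = (-1)^2 - 4*(-22) = 89
spectral radius = max |eigenvalue| = 5.2170

5.2170


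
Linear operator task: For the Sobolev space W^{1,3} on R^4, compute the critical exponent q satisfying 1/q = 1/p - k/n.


Using the Sobolev embedding formula: 1/q = 1/p - k/n
1/q = 1/3 - 1/4 = 1/12
q = 1/(1/12) = 12

12.0000


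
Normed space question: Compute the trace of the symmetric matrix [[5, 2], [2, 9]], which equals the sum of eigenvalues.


For a self-adjoint (symmetric) matrix, the eigenvalues are real.
The sum of eigenvalues equals the trace of the matrix.
trace = 5 + 9 = 14

14


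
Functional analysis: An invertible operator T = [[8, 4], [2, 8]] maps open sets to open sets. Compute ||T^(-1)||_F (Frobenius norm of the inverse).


det(T) = 8*8 - 4*2 = 56
T^(-1) = (1/56) * [[8, -4], [-2, 8]] = [[0.1429, -0.0714], [-0.0357, 0.1429]]
||T^(-1)||_F^2 = 0.1429^2 + (-0.0714)^2 + (-0.0357)^2 + 0.1429^2 = 0.0472
||T^(-1)||_F = sqrt(0.0472) = 0.2172

0.2172


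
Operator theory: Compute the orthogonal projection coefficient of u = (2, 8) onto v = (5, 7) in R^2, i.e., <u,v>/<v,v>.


Computing <u,v> = 2*5 + 8*7 = 66
Computing <v,v> = 5^2 + 7^2 = 74
Projection coefficient = 66/74 = 0.8919

0.8919


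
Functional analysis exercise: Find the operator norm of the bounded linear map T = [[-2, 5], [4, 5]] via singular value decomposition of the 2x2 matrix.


A^T A = [[20, 10], [10, 50]]
trace(A^T A) = 70, det(A^T A) = 900
discriminant = 70^2 - 4*900 = 1300
Largest eigenvalue of A^T A = (trace + sqrt(disc))/2 = 53.0278
||T|| = sqrt(53.0278) = 7.2820

7.2820


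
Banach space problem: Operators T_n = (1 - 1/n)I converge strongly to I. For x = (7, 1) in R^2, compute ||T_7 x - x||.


T_7 x - x = (1 - 1/7)x - x = -x/7
||x|| = sqrt(50) = 7.0711
||T_7 x - x|| = ||x||/7 = 7.0711/7 = 1.0102

1.0102


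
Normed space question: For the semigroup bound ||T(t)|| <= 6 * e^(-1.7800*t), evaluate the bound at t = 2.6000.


||T(2.6000)|| <= 6 * exp(-1.7800 * 2.6000)
= 6 * exp(-4.6280)
= 6 * 0.0098
= 0.0586

0.0586


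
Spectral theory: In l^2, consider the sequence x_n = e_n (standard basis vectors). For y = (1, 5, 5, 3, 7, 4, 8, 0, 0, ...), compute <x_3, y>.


x_3 = e_3 is the standard basis vector with 1 in position 3.
<x_3, y> = y_3 = 5
As n -> infinity, <x_n, y> -> 0, confirming weak convergence of (x_n) to 0.

5


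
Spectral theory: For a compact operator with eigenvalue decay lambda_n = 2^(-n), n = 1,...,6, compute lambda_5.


The eigenvalue formula gives lambda_5 = 1/2^5
= 1/32
= 0.0312

0.0312


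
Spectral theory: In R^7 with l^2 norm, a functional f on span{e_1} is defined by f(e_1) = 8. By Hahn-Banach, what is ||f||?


The norm of f is given by ||f|| = sup_{||x||=1} |f(x)|.
On span{e_1}, ||e_1|| = 1, so ||f|| = |f(e_1)| / ||e_1||
= |8| / 1 = 8.0000

8.0000


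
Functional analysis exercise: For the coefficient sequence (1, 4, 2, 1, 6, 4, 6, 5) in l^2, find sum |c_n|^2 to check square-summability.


sum |c_n|^2 = 1^2 + 4^2 + 2^2 + 1^2 + 6^2 + 4^2 + 6^2 + 5^2
= 1 + 16 + 4 + 1 + 36 + 16 + 36 + 25
= 135

135


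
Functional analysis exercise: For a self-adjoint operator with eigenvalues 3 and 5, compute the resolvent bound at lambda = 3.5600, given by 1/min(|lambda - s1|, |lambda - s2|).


dist(3.5600, {3, 5}) = min(|3.5600 - 3|, |3.5600 - 5|)
= min(0.5600, 1.4400) = 0.5600
Resolvent bound = 1/0.5600 = 1.7857

1.7857


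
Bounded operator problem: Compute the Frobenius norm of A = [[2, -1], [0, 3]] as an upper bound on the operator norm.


||A||_F^2 = sum a_ij^2
= 2^2 + (-1)^2 + 0^2 + 3^2
= 4 + 1 + 0 + 9 = 14
||A||_F = sqrt(14) = 3.7417

3.7417


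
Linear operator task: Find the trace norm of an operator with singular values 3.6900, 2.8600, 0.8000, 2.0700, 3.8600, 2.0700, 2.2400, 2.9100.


The nuclear norm is the sum of all singular values.
||T||_1 = 3.6900 + 2.8600 + 0.8000 + 2.0700 + 3.8600 + 2.0700 + 2.2400 + 2.9100
= 20.5000

20.5000


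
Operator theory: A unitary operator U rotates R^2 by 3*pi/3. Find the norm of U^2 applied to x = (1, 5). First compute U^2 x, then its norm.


U is a rotation by theta = 3*pi/3
U^2 = rotation by 2*theta = 6*pi/3 = 0*pi/3 (mod 2*pi)
cos(0*pi/3) = 1.0000, sin(0*pi/3) = 0.0000
U^2 x = (1.0000 * 1 - 0.0000 * 5, 0.0000 * 1 + 1.0000 * 5)
= (1.0000, 5.0000)
||U^2 x|| = sqrt(1.0000^2 + 5.0000^2) = sqrt(26.0000) = 5.0990

5.0990


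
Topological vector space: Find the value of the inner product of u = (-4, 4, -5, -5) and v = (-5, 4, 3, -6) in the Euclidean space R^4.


Computing the standard inner product <u, v> = sum u_i * v_i
= -4*-5 + 4*4 + -5*3 + -5*-6
= 20 + 16 + -15 + 30
= 51

51


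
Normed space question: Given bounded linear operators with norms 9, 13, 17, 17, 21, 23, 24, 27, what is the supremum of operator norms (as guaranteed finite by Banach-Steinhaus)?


By the Uniform Boundedness Principle, the supremum of norms is finite.
sup_k ||T_k|| = max(9, 13, 17, 17, 21, 23, 24, 27) = 27

27


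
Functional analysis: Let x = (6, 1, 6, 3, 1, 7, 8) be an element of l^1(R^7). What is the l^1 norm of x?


The l^1 norm equals the sum of absolute values of all components.
||x||_1 = 6 + 1 + 6 + 3 + 1 + 7 + 8
= 32

32.0000


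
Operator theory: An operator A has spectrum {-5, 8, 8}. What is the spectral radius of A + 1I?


Spectrum of A + 1I = {-4, 9, 9}
Spectral radius = max |lambda| over the shifted spectrum
= max(4, 9, 9) = 9

9


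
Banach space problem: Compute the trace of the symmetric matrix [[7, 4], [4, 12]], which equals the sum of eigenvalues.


For a self-adjoint (symmetric) matrix, the eigenvalues are real.
The sum of eigenvalues equals the trace of the matrix.
trace = 7 + 12 = 19

19


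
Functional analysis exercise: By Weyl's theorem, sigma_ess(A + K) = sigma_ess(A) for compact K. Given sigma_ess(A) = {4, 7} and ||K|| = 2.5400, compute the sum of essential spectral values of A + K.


By Weyl's theorem, the essential spectrum is invariant under compact perturbations.
sigma_ess(A + K) = sigma_ess(A) = {4, 7}
Sum = 4 + 7 = 11

11


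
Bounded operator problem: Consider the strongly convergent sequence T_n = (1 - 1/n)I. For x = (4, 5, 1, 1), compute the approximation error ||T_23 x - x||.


T_23 x - x = (1 - 1/23)x - x = -x/23
||x|| = sqrt(43) = 6.5574
||T_23 x - x|| = ||x||/23 = 6.5574/23 = 0.2851

0.2851


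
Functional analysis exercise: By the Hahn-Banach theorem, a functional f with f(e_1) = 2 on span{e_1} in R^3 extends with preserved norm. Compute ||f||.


The norm of f is given by ||f|| = sup_{||x||=1} |f(x)|.
On span{e_1}, ||e_1|| = 1, so ||f|| = |f(e_1)| / ||e_1||
= |2| / 1 = 2.0000

2.0000


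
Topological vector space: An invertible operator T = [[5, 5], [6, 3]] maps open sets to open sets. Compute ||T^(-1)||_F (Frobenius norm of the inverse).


det(T) = 5*3 - 5*6 = -15
T^(-1) = (1/-15) * [[3, -5], [-6, 5]] = [[-0.2000, 0.3333], [0.4000, -0.3333]]
||T^(-1)||_F^2 = (-0.2000)^2 + 0.3333^2 + 0.4000^2 + (-0.3333)^2 = 0.4222
||T^(-1)||_F = sqrt(0.4222) = 0.6498

0.6498


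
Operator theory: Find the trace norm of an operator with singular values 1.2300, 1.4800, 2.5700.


The nuclear norm is the sum of all singular values.
||T||_1 = 1.2300 + 1.4800 + 2.5700
= 5.2800

5.2800


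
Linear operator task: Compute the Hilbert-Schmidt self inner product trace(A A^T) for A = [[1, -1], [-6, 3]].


trace(A * A^T) = sum of squares of all entries
= 1^2 + (-1)^2 + (-6)^2 + 3^2
= 1 + 1 + 36 + 9
= 47

47


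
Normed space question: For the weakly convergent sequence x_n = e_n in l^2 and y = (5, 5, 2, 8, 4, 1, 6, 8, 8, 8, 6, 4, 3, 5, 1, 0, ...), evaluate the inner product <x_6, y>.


x_6 = e_6 is the standard basis vector with 1 in position 6.
<x_6, y> = y_6 = 1
As n -> infinity, <x_n, y> -> 0, confirming weak convergence of (x_n) to 0.

1


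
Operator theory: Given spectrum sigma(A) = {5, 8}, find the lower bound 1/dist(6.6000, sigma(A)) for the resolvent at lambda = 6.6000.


dist(6.6000, {5, 8}) = min(|6.6000 - 5|, |6.6000 - 8|)
= min(1.6000, 1.4000) = 1.4000
Resolvent bound = 1/1.4000 = 0.7143

0.7143


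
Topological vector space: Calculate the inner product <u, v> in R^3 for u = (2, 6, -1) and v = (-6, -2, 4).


Computing the standard inner product <u, v> = sum u_i * v_i
= 2*-6 + 6*-2 + -1*4
= -12 + -12 + -4
= -28

-28


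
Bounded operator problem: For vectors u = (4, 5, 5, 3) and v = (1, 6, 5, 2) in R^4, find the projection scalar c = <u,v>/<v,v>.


Computing <u,v> = 4*1 + 5*6 + 5*5 + 3*2 = 65
Computing <v,v> = 1^2 + 6^2 + 5^2 + 2^2 = 66
Projection coefficient = 65/66 = 0.9848

0.9848
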